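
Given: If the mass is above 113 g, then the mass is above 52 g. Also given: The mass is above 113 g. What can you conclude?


Modus ponens: P → Q, P ⊢ Q
P: the mass is above 113 g
Q: the mass is above 52 g
We have P → Q and P is true.
By modus ponens, Q must be true.

The mass is above 52 g


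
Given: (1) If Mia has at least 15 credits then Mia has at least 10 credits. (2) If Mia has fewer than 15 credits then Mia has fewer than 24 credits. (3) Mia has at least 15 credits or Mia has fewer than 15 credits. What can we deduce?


Constructive dilemma: (P → Q) ∧ (R → S), P ∨ R ⊢ Q ∨ S
Premise 1: Mia has at least 15 credits → Mia has at least 10 credits
Premise 2: Mia has fewer than 15 credits → Mia has fewer than 24 credits
Premise 3: Mia has at least 15 credits ∨ Mia has fewer than 15 credits
Case 1: Assuming Mia has at least 15 credits, then by Premise 1, Mia has at least 10 credits.
Case 2: Assuming Mia has fewer than 15 credits, then by Premise 2, Mia has fewer than 24 credits.
Since one of Mia has at least 15 credits or Mia has fewer than 15 credits must hold, we get Mia has at least 10 credits or Mia has fewer than 24 credits.

Mia has at least 10 credits or Mia has fewer than 24 credits.


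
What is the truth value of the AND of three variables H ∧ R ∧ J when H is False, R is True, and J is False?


H = False, R = True, J = False
Step 1: H ∧ R = False AND True = False
Step 2: (False) ∧ J = (False) AND False = False
AND is true only when ALL operands are true.

False


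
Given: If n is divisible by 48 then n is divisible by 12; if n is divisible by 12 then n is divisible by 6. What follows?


Hypothetical syllogism: P → Q, Q → R ⊢ P → R
Premise 1: n is divisible by 48 → n is divisible by 12
Premise 2: n is divisible by 12 → n is divisible by 6
Chain the implications: the middle term (n is divisible by 12) links the two.
Conclusion: If n is divisible by 48, then n is divisible by 6.

If n is divisible by 48, then n is divisible by 6.


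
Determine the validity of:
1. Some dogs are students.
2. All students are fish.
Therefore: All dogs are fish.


Premise 1: Some dogs are students.
Premise 2: All students are fish.
Conclusion: All dogs are fish.
Fallacy: illicit minor. The minor term (dogs) is distributed in the conclusion ('All dogs ...') but undistributed in its premise ('Some dogs are students' doesn't cover all dogs).
Only 'Some dogs are fish' follows, not 'All'.

Invalid


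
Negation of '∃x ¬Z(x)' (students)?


Original: ∃x ¬Z(x)
Rule: ¬∀→∃, ¬∃→∀, negate predicate.
Negation: ∀x Z(x)

∀x Z(x)


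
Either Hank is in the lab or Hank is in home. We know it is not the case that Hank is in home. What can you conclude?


Disjunctive syllogism: P ∨ Q, ¬P ⊢ Q
Disjunction: Hank is in the lab ∨ Hank is in home
We know it is not the case that Hank is in home.
By disjunctive syllogism, the other disjunct must be true.

Hank is in the lab


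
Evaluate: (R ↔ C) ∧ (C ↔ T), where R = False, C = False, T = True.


R = False, C = False, T = True
Step 1: R ↔ C is true when R and C have the same value. Result: True
Step 2: C ↔ T is true when C and T have the same value. Result: False
Step 3: True ∧ False = False

False


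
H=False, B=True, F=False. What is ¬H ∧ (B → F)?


H = False, B = True, F = False
Expression: ¬H ∧ (B → F)
Step 1: ¬H = NOT False = True
Step 2: B → F = True → False (false only if B=True, F=False) = False
Step 3: (True) ∧ (False) = True AND False = False

False


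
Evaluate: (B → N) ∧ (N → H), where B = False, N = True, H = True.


B = False, N = True, H = True
Step 1: B → N is false only when B=True and N=False. Result: True
Step 2: N → H is false only when N=True and H=False. Result: True
Step 3: True ∧ True = True

True


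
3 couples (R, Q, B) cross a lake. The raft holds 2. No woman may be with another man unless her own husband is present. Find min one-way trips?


Label couples R, Q, B (H = husband, W = wife).
Counting alone: 6 people, the raft carries 2 and someone must bring it back, so each round trip nets at most +1 on the far side until the last crossing → at least 9 trips. The jealousy constraint makes 9 impossible; the shortest valid schedule has 11:
1. WR+WQ →  (far: WR,WQ; near: HR,HQ,HB,WB)
2. WR ←       (far: WQ; near: HR,HQ,HB,WR,WB)
3. WR+WB →  (far: WR,WQ,WB; near: HR,HQ,HB)
4. WR ←       (far: WQ,WB; near: HR,HQ,HB,WR)
5. HQ+HB →  (far: HQ,WQ,HB,WB; near: HR,WR)
6. HQ+WQ ←  (far: HB,WB; near: HR,WR,HQ,WQ)
7. HR+HQ →  (far: HR,HQ,HB,WB; near: WR,WQ)
8. WB ←       (far: HR,HQ,HB; near: WR,WQ,WB)
9. WR+WQ →  (far: HR,WR,HQ,WQ,HB; near: WB)
10. HB ←      (far: HR,WR,HQ,WQ; near: HB,WB)
11. HB+WB → (far: all six; near: empty)
In every state each wife is either with her husband or with no other man.
Minimum trips = 11

11


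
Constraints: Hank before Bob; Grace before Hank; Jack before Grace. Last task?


Constraints: Hank before Bob; Grace before Hank; Jack before Grace
The last task can have nothing scheduled after it, so it must never appear on the left of a 'before'.
Tasks appearing before some other task: Hank, Grace, Jack.
The only task not in that list is Bob → it is last.

Bob


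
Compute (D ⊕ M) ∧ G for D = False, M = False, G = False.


D = False, M = False, G = False
Step 1: D ⊕ M = False XOR False = False
Step 2: False ∧ G = False AND False = False
XOR true when exactly one of D,M is true; then AND with G.

False


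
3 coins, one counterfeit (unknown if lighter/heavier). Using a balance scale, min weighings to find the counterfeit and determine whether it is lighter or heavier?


Let n = 3. 6 possibilities (n coins × lighter/heavier); each weighing has 3 outcomes.
Bound for k weighings: say the first weighing puts j coins on each pan. If it tips, the 2j weighed coins remain suspects (each with a known direction) and k-1 weighings give 3^(k-1) outcomes; 3^(k-1) is odd, so 2j ≤ 3^(k-1) - 1. If it balances, the n - 2j unweighed coins remain with direction unknown: 2(n - 2j) ≤ 3^(k-1) - 1 by the same parity argument. Adding, n ≤ (3^(k-1) - 1) + (3^(k-1) - 1)/2 = (3^k - 3)/2, and the classical three-group strategy achieves this (3 coins in 2 weighings, 12 in 3, 39 in 4, 120 in 5).
So we need the smallest k with (3^k - 3)/2 ≥ 3.
k = 1: (3^1 - 3)/2 = 0 < 3 ✗
k = 2: (3^2 - 3)/2 = 3 ≥ 3 ✓

2


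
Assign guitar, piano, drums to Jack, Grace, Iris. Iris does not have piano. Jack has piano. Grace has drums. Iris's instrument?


From clues:
  Jack → piano
  Grace → drums
By elimination, Iris gets the remaining.

guitar


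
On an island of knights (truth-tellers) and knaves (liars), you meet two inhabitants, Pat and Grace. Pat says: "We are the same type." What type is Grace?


Pat says: "We are the same type."
Case 1: Pat is a Knight (truth-teller)
  Statement is true → they ARE the same → Grace is also a Knight
Case 2: Pat is a Knave (liar)
  Statement is false → they are NOT the same → Grace is a Knight
In both cases, Grace is a Knight.

Knight


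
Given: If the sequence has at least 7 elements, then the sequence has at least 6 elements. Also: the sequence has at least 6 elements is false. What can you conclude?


Modus tollens: P → Q, ¬Q ⊢ ¬P
P: the sequence has at least 7 elements
Q: the sequence has at least 6 elements
We have P → Q and Q is false.
By modus tollens, P must be false.

It is not the case that the sequence has at least 7 elements


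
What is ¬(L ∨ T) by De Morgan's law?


De Morgan's law: ¬(P ∨ Q) ≡ ¬P ∧ ¬Q
¬(L ∨ T) = ¬L ∧ ¬T

¬L ∧ ¬T


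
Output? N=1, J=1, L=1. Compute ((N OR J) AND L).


N OR J = 1|1 = 1
1 AND 1 = 1

1


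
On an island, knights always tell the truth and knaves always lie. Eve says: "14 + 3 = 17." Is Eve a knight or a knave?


Statement: "14 + 3 = 17."
Actual: 14 + 3 = 17
Claimed: 17
Statement is TRUE → Eve tells the truth → Knight

Knight


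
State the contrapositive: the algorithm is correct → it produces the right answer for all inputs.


Original: If the algorithm is correct, then it produces the right answer for all inputs
Contrapositive: If ¬Q, then ¬P
Negate Q: not (it produces the right answer for all inputs)
Negate P: not (the algorithm is correct)

If not (it produces the right answer for all inputs), then not (the algorithm is correct).


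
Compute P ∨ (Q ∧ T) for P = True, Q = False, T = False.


P = True, Q = False, T = False
Step 1: Q ∧ T = False AND False = False
Step 2: P ∨ False = True OR False = True
AND evaluated first (higher precedence); then OR applied.

True


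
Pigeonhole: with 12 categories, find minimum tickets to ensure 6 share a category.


Pigeonhole: to guarantee k in one of n categories, need (k-1)×n + 1.
k = 6, n = 12
Minimum = (6-1) × 12 + 1 = 5 × 12 + 1

61


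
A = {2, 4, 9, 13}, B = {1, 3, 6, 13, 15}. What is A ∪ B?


A = {2, 4, 9, 13}
B = {1, 3, 6, 13, 15}
Operation: union
All elements combined: 1, 2, 3, 4, 6, 9, 13, 15

{1, 2, 3, 4, 6, 9, 13, 15}


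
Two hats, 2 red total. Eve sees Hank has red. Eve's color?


Total red = 2, Hank = red
Red accounted for: 1
Remaining for Eve: 1
Eve's hat is red.

red


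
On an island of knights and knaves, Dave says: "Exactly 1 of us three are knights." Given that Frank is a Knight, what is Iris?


Dave claims exactly 1 knights among Dave, Frank, Iris.
Given: Frank is a Knight.

Case 1: Dave is a Knight (tells truth)
  Then exactly 1 of the three are knights.
  Counting Dave, Frank: 2 knight(s) so far. Need -1 more → impossible.
Case 2: Dave is a Knave (lies)
  Then the count is NOT 1.
  If Iris = Knave, count = 1 = 1 → claim would be true, contradicts lie.
  If Iris = Knight, count = 2 ≠ 1 → lie confirmed ✓

Iris is a Knight.

Knight


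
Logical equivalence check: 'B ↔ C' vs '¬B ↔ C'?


Expression 1: B ↔ C
Expression 2: ¬B ↔ C
Truth table (B C | Expr1 Expr2):
  T T |   T     F   ← differ
  T F |   F     T   ← differ
  F T |   F     T   ← differ
  F F |   T     F   ← differ
Counterexample: B=T, C=T gives Expr1 = T but Expr2 = F, so the expressions are NOT logically equivalent.

No


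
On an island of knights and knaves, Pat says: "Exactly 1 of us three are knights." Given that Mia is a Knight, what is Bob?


Pat claims exactly 1 knights among Pat, Mia, Bob.
Given: Mia is a Knight.

Case 1: Pat is a Knight (tells truth)
  Then exactly 1 of the three are knights.
  Counting Pat, Mia: 2 knight(s) so far. Need -1 more → impossible.
Case 2: Pat is a Knave (lies)
  Then the count is NOT 1.
  If Bob = Knave, count = 1 = 1 → claim would be true, contradicts lie.
  If Bob = Knight, count = 2 ≠ 1 → lie confirmed ✓

Bob is a Knight.

Knight


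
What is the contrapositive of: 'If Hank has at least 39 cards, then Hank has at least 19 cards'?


Original: If Hank has at least 39 cards, then Hank has at least 19 cards
Contrapositive: If ¬Q, then ¬P
Negate Q: not (Hank has at least 19 cards)
Negate P: not (Hank has at least 39 cards)

If not (Hank has at least 19 cards), then not (Hank has at least 39 cards).


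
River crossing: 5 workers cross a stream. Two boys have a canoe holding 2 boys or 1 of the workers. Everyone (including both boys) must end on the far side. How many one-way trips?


Per crossing of one of the workers: boys→, one←, one of the workers→, one← = 4 trips
5 × 4 = 20, + 1 final boys→ = 21
Minimum trips = 21

21


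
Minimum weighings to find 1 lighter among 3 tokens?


Each weighing has 3 outcomes (left heavy / balance / right heavy), so k weighings distinguish at most 3^k cases; splitting into three near-equal groups achieves this.
Need 3^k ≥ 3: 3^0 = 1 < 3 ≤ 3^1 = 3
k = ⌈log₃(3)⌉ = 1

1


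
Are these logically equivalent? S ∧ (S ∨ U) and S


Expression 1: S ∧ (S ∨ U)
Expression 2: S
Truth table (S U | Expr1 Expr2):
  T T |   T     T
  T F |   T     T
  F T |   F     F
  F F |   F     F
All 4 rows agree, so the expressions are logically equivalent.

Yes


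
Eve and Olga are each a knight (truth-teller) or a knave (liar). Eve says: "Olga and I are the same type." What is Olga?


Eve says: "Olga and I are the same type."
Case 1: Eve is a Knight (truth-teller)
  Statement is true → they ARE the same → Olga is also a Knight
Case 2: Eve is a Knave (liar)
  Statement is false → they are NOT the same → Olga is a Knight
In both cases, Olga is a Knight.

Knight


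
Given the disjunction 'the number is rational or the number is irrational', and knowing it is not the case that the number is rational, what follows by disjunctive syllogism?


Disjunctive syllogism: P ∨ Q, ¬P ⊢ Q
Disjunction: the number is rational ∨ the number is irrational
We know it is not the case that the number is rational.
By disjunctive syllogism, the other disjunct must be true.

The number is irrational


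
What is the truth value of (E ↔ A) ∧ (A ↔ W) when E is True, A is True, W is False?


E = True, A = True, W = False
Step 1: E ↔ A is true when E and A have the same value. Result: True
Step 2: A ↔ W is true when A and W have the same value. Result: False
Step 3: True ∧ False = False

False


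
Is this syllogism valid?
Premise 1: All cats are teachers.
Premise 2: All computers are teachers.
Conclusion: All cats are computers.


Premise 1: All cats are teachers.
Premise 2: All computers are teachers.
Conclusion: All cats are computers.
Fallacy: undistributed middle. teachers is predicate in both.
Counterexample: cats and computers could be disjoint subsets of teachers.

Invalid


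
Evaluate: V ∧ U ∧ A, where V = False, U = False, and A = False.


V = False, U = False, A = False
Step 1: V ∧ U = False AND False = False
Step 2: (False) ∧ A = (False) AND False = False
AND is true only when ALL operands are true.

False


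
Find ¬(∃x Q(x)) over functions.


Original: ∃x Q(x)
Rule: ¬∀→∃, ¬∃→∀, negate predicate.
Negation: ∀x ¬Q(x)

∀x ¬Q(x)


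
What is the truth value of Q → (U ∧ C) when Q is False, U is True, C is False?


Q = False, U = True, C = False
Step 1: U ∧ C = True AND False = False
Step 2: Q → (False): false only when Q=True and consequent=False.
Result: True

True


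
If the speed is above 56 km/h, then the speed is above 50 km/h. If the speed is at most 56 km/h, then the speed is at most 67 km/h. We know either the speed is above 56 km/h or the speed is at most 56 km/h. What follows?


Constructive dilemma: (P → Q) ∧ (R → S), P ∨ R ⊢ Q ∨ S
Premise 1: the speed is above 56 km/h → the speed is above 50 km/h
Premise 2: the speed is at most 56 km/h → the speed is at most 67 km/h
Premise 3: the speed is above 56 km/h ∨ the speed is at most 56 km/h
Case 1: Assuming the speed is above 56 km/h, then by Premise 1, the speed is above 50 km/h.
Case 2: Assuming the speed is at most 56 km/h, then by Premise 2, the speed is at most 67 km/h.
Since one of the speed is above 56 km/h or the speed is at most 56 km/h must hold, we get the speed is above 50 km/h or the speed is at most 67 km/h.

The speed is above 50 km/h or the speed is at most 67 km/h.


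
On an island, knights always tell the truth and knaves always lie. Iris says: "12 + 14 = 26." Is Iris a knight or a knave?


Statement: "12 + 14 = 26."
Actual: 12 + 14 = 26
Claimed: 26
Statement is TRUE → Iris tells the truth → Knight

Knight


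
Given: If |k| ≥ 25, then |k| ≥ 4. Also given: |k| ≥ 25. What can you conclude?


Modus ponens: P → Q, P ⊢ Q
P: |k| ≥ 25
Q: |k| ≥ 4
We have P → Q and P is true.
By modus ponens, Q must be true.

|k| ≥ 4


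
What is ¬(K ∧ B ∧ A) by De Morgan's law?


De Morgan's law: ¬(P ∧ Q ∧ R) ≡ ¬P ∨ ¬Q ∨ ¬R
¬(K ∧ B ∧ A) = ¬K ∨ ¬B ∨ ¬A

¬K ∨ ¬B ∨ ¬A


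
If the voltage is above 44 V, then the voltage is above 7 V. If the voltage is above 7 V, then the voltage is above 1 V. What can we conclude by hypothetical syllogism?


Hypothetical syllogism: P → Q, Q → R ⊢ P → R
Premise 1: the voltage is above 44 V → the voltage is above 7 V
Premise 2: the voltage is above 7 V → the voltage is above 1 V
Chain the implications: the middle term (the voltage is above 7 V) links the two.
Conclusion: If the voltage is above 44 V, then the voltage is above 1 V.

If the voltage is above 44 V, then the voltage is above 1 V.


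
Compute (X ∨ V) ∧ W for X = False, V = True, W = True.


X = False, V = True, W = True
Step 1: X ∨ V = False OR True = True
Step 2: True ∧ W = True AND True = True
OR is true when at least one operand is true; AND requires both.

True


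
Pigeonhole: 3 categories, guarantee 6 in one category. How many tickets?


Pigeonhole: to guarantee k in one of n categories, need (k-1)×n + 1.
k = 6, n = 3
Minimum = (6-1) × 3 + 1 = 5 × 3 + 1

16


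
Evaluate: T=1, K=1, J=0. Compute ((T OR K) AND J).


T OR K = 1|1 = 1
1 AND 0 = 0

0


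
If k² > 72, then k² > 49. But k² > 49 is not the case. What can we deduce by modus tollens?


Modus tollens: P → Q, ¬Q ⊢ ¬P
P: k² > 72
Q: k² > 49
We have P → Q and Q is false.
By modus tollens, P must be false.

It is not the case that k² > 72


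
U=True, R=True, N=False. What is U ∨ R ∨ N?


U = True, R = True, N = False
Expression: U ∨ R ∨ N
Step 1: U ∨ R = True OR True = True
Step 2: (True) ∨ N = True OR False = True

True


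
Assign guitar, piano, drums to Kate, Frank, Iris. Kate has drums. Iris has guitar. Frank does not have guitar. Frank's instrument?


From clues:
  Iris → guitar
  Kate → drums
By elimination, Frank gets the remaining.

piano


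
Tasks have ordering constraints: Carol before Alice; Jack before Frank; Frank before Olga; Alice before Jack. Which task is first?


Constraints: Carol before Alice; Jack before Frank; Frank before Olga; Alice before Jack
The first task can have nothing scheduled before it, so it must never appear on the right of a 'before'.
Tasks appearing after some 'before': Alice, Frank, Olga, Jack.
The only task not in that list is Carol → it is first.

Carol


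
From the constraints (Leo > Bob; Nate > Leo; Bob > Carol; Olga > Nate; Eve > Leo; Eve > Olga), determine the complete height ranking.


Constraints: Leo > Bob; Nate > Leo; Bob > Carol; Olga > Nate; Eve > Leo; Eve > Olga
Method: at each step, the next-highest is the one remaining person who never appears on the smaller side of a constraint between remaining people.
  Step 1: remaining {Nate, Leo, Olga, Eve, Carol, Bob}; on the smaller side: {Nate, Leo, Olga, Carol, Bob} → Eve is next (Eve > Leo; Eve > Olga).
  Step 2: remaining {Nate, Leo, Olga, Carol, Bob}; on the smaller side: {Nate, Leo, Carol, Bob} → Olga is next (Olga > Nate).
  Step 3: remaining {Nate, Leo, Carol, Bob}; on the smaller side: {Leo, Carol, Bob} → Nate is next (Nate > Leo).
  Step 4: remaining {Leo, Carol, Bob}; on the smaller side: {Carol, Bob} → Leo is next (Leo > Bob).
  Step 5: remaining {Carol, Bob}; on the smaller side: {Carol} → Bob is next (Bob > Carol).
  Step 6: only Carol remains → lowest.
Final ranking (highest to lowest):

Eve > Olga > Nate > Leo > Bob > Carol


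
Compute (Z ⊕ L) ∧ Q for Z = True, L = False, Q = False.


Z = True, L = False, Q = False
Step 1: Z ⊕ L = True XOR False = True
Step 2: True ∧ Q = True AND False = False
XOR true when exactly one of Z,L is true; then AND with Q.

False


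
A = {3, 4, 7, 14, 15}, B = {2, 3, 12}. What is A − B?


A = {3, 4, 7, 14, 15}
B = {2, 3, 12}
Operation: difference A − B
In A but not B: 4, 7, 14, 15

{4, 7, 14, 15}


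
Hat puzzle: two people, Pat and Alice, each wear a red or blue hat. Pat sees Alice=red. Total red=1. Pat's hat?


Total red = 1, Alice = red
Red accounted for: 1
Remaining for Pat: 0
Pat's hat is blue.

blue


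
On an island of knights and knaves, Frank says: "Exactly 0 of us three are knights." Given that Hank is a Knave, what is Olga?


Frank claims exactly 0 knights among Frank, Hank, Olga.
Given: Hank is a Knave.

Case 1: Frank is a Knight (tells truth)
  Then exactly 0 of the three are knights.
  Counting Frank, Hank: 1 knight(s) so far. Need -1 more → impossible.
Case 2: Frank is a Knave (lies)
  Then the count is NOT 0.
  If Olga = Knave, count = 0 = 0 → claim would be true, contradicts lie.
  If Olga = Knight, count = 1 ≠ 0 → lie confirmed ✓

Olga is a Knight.

Knight


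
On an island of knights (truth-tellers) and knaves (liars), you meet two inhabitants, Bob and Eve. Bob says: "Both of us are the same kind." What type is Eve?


Bob says: "Both of us are the same kind."
Case 1: Bob is a Knight (truth-teller)
  Statement is true → they ARE the same → Eve is also a Knight
Case 2: Bob is a Knave (liar)
  Statement is false → they are NOT the same → Eve is a Knight
In both cases, Eve is a Knight.

Knight


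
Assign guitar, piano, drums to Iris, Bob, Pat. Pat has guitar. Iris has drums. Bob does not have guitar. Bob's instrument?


From clues:
  Pat → guitar
  Iris → drums
By elimination, Bob gets the remaining.

piano


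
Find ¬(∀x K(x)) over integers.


Original: ∀x K(x)
Rule: ¬∀→∃, ¬∃→∀, negate predicate.
Negation: ∃x ¬K(x)

∃x ¬K(x)


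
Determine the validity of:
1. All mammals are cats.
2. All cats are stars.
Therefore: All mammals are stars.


Premise 1: All mammals are cats.
Premise 2: All cats are stars.
Conclusion: All mammals are stars.
Barbara syllogism (AAA-1): All A are B, All B are C → All A are C.
Middle term (cats) distributed in premise 2.

Valid


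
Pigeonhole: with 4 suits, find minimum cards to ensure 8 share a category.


Pigeonhole: to guarantee k in one of n categories, need (k-1)×n + 1.
k = 8, n = 4
Minimum = (8-1) × 4 + 1 = 7 × 4 + 1

29


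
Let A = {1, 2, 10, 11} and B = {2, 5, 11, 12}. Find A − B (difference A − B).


A = {1, 2, 10, 11}
B = {2, 5, 11, 12}
Operation: difference A − B
In A but not B: 1, 10

{1, 10}


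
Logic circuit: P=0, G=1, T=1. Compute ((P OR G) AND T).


P OR G = 0|1 = 1
1 AND 1 = 1

1


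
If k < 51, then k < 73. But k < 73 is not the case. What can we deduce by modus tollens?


Modus tollens: P → Q, ¬Q ⊢ ¬P
P: k < 51
Q: k < 73
We have P → Q and Q is false.
By modus tollens, P must be false.

It is not the case that k < 51


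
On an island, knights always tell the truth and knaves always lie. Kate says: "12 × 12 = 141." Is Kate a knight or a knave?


Statement: "12 × 12 = 141."
Actual: 12 × 12 = 144
Claimed: 141
Statement is FALSE → Kate lies → Knave

Knave


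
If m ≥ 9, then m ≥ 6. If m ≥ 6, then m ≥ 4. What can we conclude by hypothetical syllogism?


Hypothetical syllogism: P → Q, Q → R ⊢ P → R
Premise 1: m ≥ 9 → m ≥ 6
Premise 2: m ≥ 6 → m ≥ 4
Chain the implications: the middle term (m ≥ 6) links the two.
Conclusion: If m ≥ 9, then m ≥ 4.

If m ≥ 9, then m ≥ 4.


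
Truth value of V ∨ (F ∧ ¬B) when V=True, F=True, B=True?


V = True, F = True, B = True
Expression: V ∨ (F ∧ ¬B)
Step 1: ¬B = NOT True = False
Step 2: F ∧ ¬B = True AND False = False
Step 3: V ∨ (False) = True OR False = True

True


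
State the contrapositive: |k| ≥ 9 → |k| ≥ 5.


Original: If |k| ≥ 9, then |k| ≥ 5
Contrapositive: If ¬Q, then ¬P
Negate Q: not (|k| ≥ 5)
Negate P: not (|k| ≥ 9)

If not (|k| ≥ 5), then not (|k| ≥ 9).


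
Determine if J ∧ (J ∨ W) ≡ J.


Expression 1: J ∧ (J ∨ W)
Expression 2: J
Truth table (J W | Expr1 Expr2):
  T T |   T     T
  T F |   T     T
  F T |   F     F
  F F |   F     F
All 4 rows agree, so the expressions are logically equivalent.

Yes


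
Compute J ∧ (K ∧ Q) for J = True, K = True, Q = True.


J = True, K = True, Q = True
Step 1: K ∧ Q = True AND True = True
Step 2: J ∧ True = True AND True = True
AND is true only when ALL operands are true.

True


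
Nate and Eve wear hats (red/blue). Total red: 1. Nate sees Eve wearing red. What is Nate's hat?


Total red = 1, Eve = red
Red accounted for: 1
Remaining for Nate: 0
Nate's hat is blue.

blue


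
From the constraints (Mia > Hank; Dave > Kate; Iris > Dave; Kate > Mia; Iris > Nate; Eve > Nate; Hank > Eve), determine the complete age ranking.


Constraints: Mia > Hank; Dave > Kate; Iris > Dave; Kate > Mia; Iris > Nate; Eve > Nate; Hank > Eve
Method: at each step, the next-highest is the one remaining person who never appears on the smaller side of a constraint between remaining people.
  Step 1: remaining {Iris, Hank, Eve, Nate, Dave, Mia, Kate}; on the smaller side: {Hank, Eve, Nate, Dave, Mia, Kate} → Iris is next (Iris > Dave; Iris > Nate).
  Step 2: remaining {Hank, Eve, Nate, Dave, Mia, Kate}; on the smaller side: {Hank, Eve, Nate, Mia, Kate} → Dave is next (Dave > Kate).
  Step 3: remaining {Hank, Eve, Nate, Mia, Kate}; on the smaller side: {Hank, Eve, Nate, Mia} → Kate is next (Kate > Mia).
  Step 4: remaining {Hank, Eve, Nate, Mia}; on the smaller side: {Hank, Eve, Nate} → Mia is next (Mia > Hank).
  Step 5: remaining {Hank, Eve, Nate}; on the smaller side: {Eve, Nate} → Hank is next (Hank > Eve).
  Step 6: remaining {Eve, Nate}; on the smaller side: {Nate} → Eve is next (Eve > Nate).
  Step 7: only Nate remains → lowest.
Final ranking (highest to lowest):

Iris > Dave > Kate > Mia > Hank > Eve > Nate


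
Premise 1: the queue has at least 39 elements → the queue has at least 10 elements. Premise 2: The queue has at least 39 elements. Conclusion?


Modus ponens: P → Q, P ⊢ Q
P: the queue has at least 39 elements
Q: the queue has at least 10 elements
We have P → Q and P is true.
By modus ponens, Q must be true.

The queue has at least 10 elements


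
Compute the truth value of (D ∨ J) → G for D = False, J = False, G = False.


D = False, J = False, G = False
Step 1: D ∨ J = False OR False = False
Step 2: (False) → G: false only when antecedent=True and G=False.
Result: True

True


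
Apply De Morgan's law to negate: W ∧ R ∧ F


De Morgan's law: ¬(P ∧ Q ∧ R) ≡ ¬P ∨ ¬Q ∨ ¬R
¬(W ∧ R ∧ F) = ¬W ∨ ¬R ∨ ¬F

¬W ∨ ¬R ∨ ¬F


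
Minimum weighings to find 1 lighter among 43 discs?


Each weighing has 3 outcomes (left heavy / balance / right heavy), so k weighings distinguish at most 3^k cases; splitting into three near-equal groups achieves this.
Need 3^k ≥ 43: 3^3 = 27 < 43 ≤ 3^4 = 81
k = ⌈log₃(43)⌉ = 4

4


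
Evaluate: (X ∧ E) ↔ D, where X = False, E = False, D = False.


X = False, E = False, D = False
Step 1: X ∧ E = False AND False = False
Step 2: (False) ↔ D: true when both sides have same truth value.
Result: False ↔ False = True

True


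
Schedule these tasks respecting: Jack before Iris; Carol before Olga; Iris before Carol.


Constraints: Jack before Iris; Carol before Olga; Iris before Carol
Method: repeatedly schedule the remaining task that has no remaining task required before it.
  Step 1: remaining {Iris, Jack, Carol, Olga}; every task except Jack still has a predecessor pending → schedule Jack.
  Step 2: remaining {Iris, Carol, Olga}; every task except Iris still has a predecessor pending → schedule Iris.
  Step 3: remaining {Carol, Olga}; every task except Carol still has a predecessor pending → schedule Carol.
  Step 4: only Olga remains → schedule Olga.
Resulting order:

Jack → Iris → Carol → Olga


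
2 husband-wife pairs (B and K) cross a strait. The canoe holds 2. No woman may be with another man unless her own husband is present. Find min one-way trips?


Label couples B and K.
1. WB+WK → (far: WB,WK; near: HB,HK)
2. WB ←   (far: WK; near: HB,HK,WB)
3. HB+HK → (far: HB,HK,WK; near: WB)
4. HB ←   (far: HK,WK; near: HB,WB)  — HB returns, since WB is alone on near bank
5. HB+WB → (far: all four; near: empty)
Every state respects the constraint.
Minimum trips = 5

5


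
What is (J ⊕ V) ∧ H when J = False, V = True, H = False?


J = False, V = True, H = False
Step 1: J ⊕ V = False XOR True = True
Step 2: True ∧ H = True AND False = False
XOR true when exactly one of J,V is true; then AND with H.

False


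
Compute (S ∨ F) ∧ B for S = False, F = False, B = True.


S = False, F = False, B = True
Step 1: S ∨ F = False OR False = False
Step 2: False ∧ B = False AND True = False
OR is true when at least one operand is true; AND requires both.

False


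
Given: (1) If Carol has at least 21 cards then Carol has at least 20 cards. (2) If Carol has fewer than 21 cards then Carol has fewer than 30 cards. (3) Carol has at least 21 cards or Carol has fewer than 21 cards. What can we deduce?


Constructive dilemma: (P → Q) ∧ (R → S), P ∨ R ⊢ Q ∨ S
Premise 1: Carol has at least 21 cards → Carol has at least 20 cards
Premise 2: Carol has fewer than 21 cards → Carol has fewer than 30 cards
Premise 3: Carol has at least 21 cards ∨ Carol has fewer than 21 cards
Case 1: Assuming Carol has at least 21 cards, then by Premise 1, Carol has at least 20 cards.
Case 2: Assuming Carol has fewer than 21 cards, then by Premise 2, Carol has fewer than 30 cards.
Since one of Carol has at least 21 cards or Carol has fewer than 21 cards must hold, we get Carol has at least 20 cards or Carol has fewer than 30 cards.

Carol has at least 20 cards or Carol has fewer than 30 cards.


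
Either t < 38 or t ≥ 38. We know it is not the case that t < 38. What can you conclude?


Disjunctive syllogism: P ∨ Q, ¬P ⊢ Q
Disjunction: t < 38 ∨ t ≥ 38
We know it is not the case that t < 38.
By disjunctive syllogism, the other disjunct must be true.

t ≥ 38


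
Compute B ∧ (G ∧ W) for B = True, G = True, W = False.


B = True, G = True, W = False
Step 1: G ∧ W = True AND False = False
Step 2: B ∧ False = True AND False = False
AND is true only when ALL operands are true.

False


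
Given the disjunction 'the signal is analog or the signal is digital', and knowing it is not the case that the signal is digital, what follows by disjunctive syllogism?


Disjunctive syllogism: P ∨ Q, ¬P ⊢ Q
Disjunction: the signal is analog ∨ the signal is digital
We know it is not the case that the signal is digital.
By disjunctive syllogism, the other disjunct must be true.

The signal is analog


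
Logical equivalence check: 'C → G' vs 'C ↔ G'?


Expression 1: C → G
Expression 2: C ↔ G
Truth table (C G | Expr1 Expr2):
  T T |   T     T
  T F |   F     F
  F T |   T     F   ← differ
  F F |   T     T
Counterexample: C=F, G=T gives Expr1 = T but Expr2 = F, so the expressions are NOT logically equivalent.

No


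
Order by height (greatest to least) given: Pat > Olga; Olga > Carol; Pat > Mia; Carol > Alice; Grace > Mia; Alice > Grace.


Constraints: Pat > Olga; Olga > Carol; Pat > Mia; Carol > Alice; Grace > Mia; Alice > Grace
Method: at each step, the next-highest is the one remaining person who never appears on the smaller side of a constraint between remaining people.
  Step 1: remaining {Mia, Carol, Pat, Olga, Grace, Alice}; on the smaller side: {Mia, Carol, Olga, Grace, Alice} → Pat is next (Pat > Olga; Pat > Mia).
  Step 2: remaining {Mia, Carol, Olga, Grace, Alice}; on the smaller side: {Mia, Carol, Grace, Alice} → Olga is next (Olga > Carol).
  Step 3: remaining {Mia, Carol, Grace, Alice}; on the smaller side: {Mia, Grace, Alice} → Carol is next (Carol > Alice).
  Step 4: remaining {Mia, Grace, Alice}; on the smaller side: {Mia, Grace} → Alice is next (Alice > Grace).
  Step 5: remaining {Mia, Grace}; on the smaller side: {Mia} → Grace is next (Grace > Mia).
  Step 6: only Mia remains → lowest.
Final ranking (highest to lowest):

Pat > Olga > Carol > Alice > Grace > Mia


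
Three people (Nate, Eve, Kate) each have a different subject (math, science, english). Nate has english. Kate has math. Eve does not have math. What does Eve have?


From clues:
  Kate → math
  Nate → english
By elimination, Eve gets the remaining.

science


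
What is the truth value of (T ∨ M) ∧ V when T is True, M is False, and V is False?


T = True, M = False, V = False
Step 1: T ∨ M = True OR False = True
Step 2: True ∧ V = True AND False = False
OR is true when at least one operand is true; AND requires both.

False


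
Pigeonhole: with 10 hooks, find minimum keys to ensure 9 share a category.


Pigeonhole: to guarantee k in one of n categories, need (k-1)×n + 1.
k = 9, n = 10
Minimum = (9-1) × 10 + 1 = 8 × 10 + 1

81


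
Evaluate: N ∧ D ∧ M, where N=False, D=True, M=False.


N = False, D = True, M = False
Expression: N ∧ D ∧ M
Step 1: N ∧ D = False AND True = False
Step 2: (False) ∧ M = False AND False = False

False


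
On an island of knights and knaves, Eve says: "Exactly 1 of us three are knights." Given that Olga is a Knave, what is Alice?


Eve claims exactly 1 knights among Eve, Olga, Alice.
Given: Olga is a Knave.

Case 1: Eve is a Knight (tells truth)
  Then exactly 1 of the three are knights.
  Counting Eve, Olga: 1 knight(s) so far. Need 0 more → Alice = Knave.
Case 2: Eve is a Knave (lies)
  Then the count is NOT 1.
  If Alice = Knight, count = 1 = 1 → claim would be true, contradicts lie.
  If Alice = Knave, count = 0 ≠ 1 → lie confirmed ✓

Alice is a Knave.

Knave


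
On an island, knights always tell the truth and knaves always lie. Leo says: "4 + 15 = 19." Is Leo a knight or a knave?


Statement: "4 + 15 = 19."
Actual: 4 + 15 = 19
Claimed: 19
Statement is TRUE → Leo tells the truth → Knight

Knight


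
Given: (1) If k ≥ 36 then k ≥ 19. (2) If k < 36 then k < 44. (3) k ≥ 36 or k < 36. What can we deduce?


Constructive dilemma: (P → Q) ∧ (R → S), P ∨ R ⊢ Q ∨ S
Premise 1: k ≥ 36 → k ≥ 19
Premise 2: k < 36 → k < 44
Premise 3: k ≥ 36 ∨ k < 36
Case 1: Assuming k ≥ 36, then by Premise 1, k ≥ 19.
Case 2: Assuming k < 36, then by Premise 2, k < 44.
Since one of k ≥ 36 or k < 36 must hold, we get k ≥ 19 or k < 44.

k ≥ 19 or k < 44.


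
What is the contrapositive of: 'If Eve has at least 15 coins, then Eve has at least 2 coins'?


Original: If Eve has at least 15 coins, then Eve has at least 2 coins
Contrapositive: If ¬Q, then ¬P
Negate Q: not (Eve has at least 2 coins)
Negate P: not (Eve has at least 15 coins)

If not (Eve has at least 2 coins), then not (Eve has at least 15 coins).


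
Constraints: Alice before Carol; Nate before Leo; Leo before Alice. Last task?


Constraints: Alice before Carol; Nate before Leo; Leo before Alice
The last task can have nothing scheduled after it, so it must never appear on the left of a 'before'.
Tasks appearing before some other task: Alice, Nate, Leo.
The only task not in that list is Carol → it is last.

Carol


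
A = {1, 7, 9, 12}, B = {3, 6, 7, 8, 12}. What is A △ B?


A = {1, 7, 9, 12}
B = {3, 6, 7, 8, 12}
Operation: symmetric difference
In A only: [1, 9], in B only: [3, 6, 8]

{1, 3, 6, 8, 9}


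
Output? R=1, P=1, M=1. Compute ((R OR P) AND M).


R OR P = 1|1 = 1
1 AND 1 = 1

1


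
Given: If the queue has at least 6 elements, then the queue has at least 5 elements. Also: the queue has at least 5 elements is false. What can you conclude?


Modus tollens: P → Q, ¬Q ⊢ ¬P
P: the queue has at least 6 elements
Q: the queue has at least 5 elements
We have P → Q and Q is false.
By modus tollens, P must be false.

It is not the case that the queue has at least 6 elements


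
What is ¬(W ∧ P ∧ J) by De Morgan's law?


De Morgan's law: ¬(P ∧ Q ∧ R) ≡ ¬P ∨ ¬Q ∨ ¬R
¬(W ∧ P ∧ J) = ¬W ∨ ¬P ∨ ¬J

¬W ∨ ¬P ∨ ¬J


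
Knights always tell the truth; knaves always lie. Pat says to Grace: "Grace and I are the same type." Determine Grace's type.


Pat says: "Grace and I are the same type."
Case 1: Pat is a Knight (truth-teller)
  Statement is true → they ARE the same → Grace is also a Knight
Case 2: Pat is a Knave (liar)
  Statement is false → they are NOT the same → Grace is a Knight
In both cases, Grace is a Knight.

Knight


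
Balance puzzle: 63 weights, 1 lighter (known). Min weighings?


Each weighing has 3 outcomes (left heavy / balance / right heavy), so k weighings distinguish at most 3^k cases; splitting into three near-equal groups achieves this.
Need 3^k ≥ 63: 3^3 = 27 < 63 ≤ 3^4 = 81
k = ⌈log₃(63)⌉ = 4

4


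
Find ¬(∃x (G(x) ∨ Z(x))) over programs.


Original: ∃x (G(x) ∨ Z(x))
Rule: ¬∀→∃, ¬∃→∀, negate predicate.
Negation: ∀x (¬G(x) ∧ ¬Z(x))

∀x (¬G(x) ∧ ¬Z(x))


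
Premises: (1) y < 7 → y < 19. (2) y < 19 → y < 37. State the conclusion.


Hypothetical syllogism: P → Q, Q → R ⊢ P → R
Premise 1: y < 7 → y < 19
Premise 2: y < 19 → y < 37
Chain the implications: the middle term (y < 19) links the two.
Conclusion: If y < 7, then y < 37.

If y < 7, then y < 37.


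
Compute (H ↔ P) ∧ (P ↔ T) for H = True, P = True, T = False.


H = True, P = True, T = False
Step 1: H ↔ P is true when H and P have the same value. Result: True
Step 2: P ↔ T is true when P and T have the same value. Result: False
Step 3: True ∧ False = False

False


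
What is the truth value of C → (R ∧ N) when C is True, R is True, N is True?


C = True, R = True, N = True
Step 1: R ∧ N = True AND True = True
Step 2: C → (True): false only when C=True and consequent=False.
Result: True

True


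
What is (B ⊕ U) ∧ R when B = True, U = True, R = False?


B = True, U = True, R = False
Step 1: B ⊕ U = True XOR True = False
Step 2: False ∧ R = False AND False = False
XOR true when exactly one of B,U is true; then AND with R.

False


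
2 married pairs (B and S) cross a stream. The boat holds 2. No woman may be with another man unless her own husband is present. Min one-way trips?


Label couples B and S.
1. WB+WS → (far: WB,WS; near: HB,HS)
2. WB ←   (far: WS; near: HB,HS,WB)
3. HB+HS → (far: HB,HS,WS; near: WB)
4. HB ←   (far: HS,WS; near: HB,WB)  — HB returns, since WB is alone on near bank
5. HB+WB → (far: all four; near: empty)
Every state respects the constraint.
Minimum trips = 5

5


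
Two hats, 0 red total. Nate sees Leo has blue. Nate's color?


Total red = 0, Leo = blue
Red accounted for: 0
Remaining for Nate: 0
Nate's hat is blue.

blue


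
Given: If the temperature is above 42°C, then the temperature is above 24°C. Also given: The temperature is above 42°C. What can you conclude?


Modus ponens: P → Q, P ⊢ Q
P: the temperature is above 42°C
Q: the temperature is above 24°C
We have P → Q and P is true.
By modus ponens, Q must be true.

The temperature is above 24°C


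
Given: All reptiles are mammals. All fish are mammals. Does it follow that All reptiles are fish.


Premise 1: All reptiles are mammals.
Premise 2: All fish are mammals.
Conclusion: All reptiles are fish.
Fallacy: undistributed middle. mammals is predicate in both.
Counterexample: reptiles and fish could be disjoint subsets of mammals.

Invalid


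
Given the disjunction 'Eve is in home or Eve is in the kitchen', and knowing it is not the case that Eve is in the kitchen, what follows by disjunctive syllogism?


Disjunctive syllogism: P ∨ Q, ¬P ⊢ Q
Disjunction: Eve is in home ∨ Eve is in the kitchen
We know it is not the case that Eve is in the kitchen.
By disjunctive syllogism, the other disjunct must be true.

Eve is in home


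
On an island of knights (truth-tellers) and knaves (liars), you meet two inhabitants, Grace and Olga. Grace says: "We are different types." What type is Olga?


Grace says: "We are different types."
Case 1: Grace is a Knight (truth-teller)
  Statement is true → they ARE different → Olga is a Knave
Case 2: Grace is a Knave (liar)
  Statement is false → they are NOT different → Olga is a Knave
In both cases, Olga is a Knave.

Knave
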